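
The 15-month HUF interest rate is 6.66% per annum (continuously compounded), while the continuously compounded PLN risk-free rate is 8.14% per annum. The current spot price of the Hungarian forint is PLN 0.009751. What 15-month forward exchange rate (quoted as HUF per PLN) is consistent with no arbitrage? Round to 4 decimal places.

T = 15/12 years.
Growth of 1 PLN over T: e^(0.0814×15/12) = 1.10710666.
HUF growth factor: e^(0.0666×15/12) = 1.086813478.
Forward (PLN per HUF) = 0.009751 × 1.10710666 / 1.086813478 = 0.00993307247.
Invert for HUF per PLN: 1 / 0.00993307247 = 100.6738.

100.6738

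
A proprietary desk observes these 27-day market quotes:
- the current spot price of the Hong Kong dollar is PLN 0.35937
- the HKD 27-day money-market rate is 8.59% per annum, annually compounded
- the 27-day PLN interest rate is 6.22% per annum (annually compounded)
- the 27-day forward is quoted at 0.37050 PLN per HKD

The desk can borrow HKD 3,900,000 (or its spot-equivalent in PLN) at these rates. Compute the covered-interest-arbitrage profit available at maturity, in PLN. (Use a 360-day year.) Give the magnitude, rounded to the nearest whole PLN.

PLN 46,008

T = 27/360 years.
Route A — deposit HKD, sell forward: 3,900,000 × 1.006199825 × 0.37050 = PLN 1,453,908.44.
Route B — convert at spot, deposit PLN: 3,900,000 × 0.35937 × 1.004535923 = PLN 1,407,900.29.
The quoted forward overvalues HKD, so borrow PLN, buy HKD at spot, deposit the HKD at 8.59%, and sell the proceeds forward at 0.37050.
Profit = 1,453,908.44 − 1,407,900.29 = PLN 46,008.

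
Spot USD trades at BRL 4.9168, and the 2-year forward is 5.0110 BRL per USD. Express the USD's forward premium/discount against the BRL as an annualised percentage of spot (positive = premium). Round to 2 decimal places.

T = 2 years.
(F − S)/S = (5.0110 − 4.9168)/4.9168 = 0.0191588.
Per annum: 0.0191588 / 2 = 0.009579 = 0.96%.

+0.96%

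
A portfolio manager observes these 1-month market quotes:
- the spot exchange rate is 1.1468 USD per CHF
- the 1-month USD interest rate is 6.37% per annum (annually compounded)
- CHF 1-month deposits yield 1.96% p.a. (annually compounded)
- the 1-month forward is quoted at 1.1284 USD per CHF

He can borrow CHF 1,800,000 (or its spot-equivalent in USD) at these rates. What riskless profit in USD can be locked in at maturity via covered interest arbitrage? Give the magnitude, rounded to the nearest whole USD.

USD 40,482

T = 1/12 years.
Keep in CHF, deliver into the forward: 1,800,000·1.001618842·1.1284 = USD 2,034,408.06.
Swap to USD now, deposit: 1,800,000·1.1468·1.00515938 = USD 2,074,890.20.
The quoted forward undervalues CHF, so borrow CHF, convert to USD at spot, deposit the USD at 6.37%, and buy CHF forward at 1.1284 to cover the loan.
Arbitrage profit = |2,034,408.06 − 2,074,890.20| = USD 40,482.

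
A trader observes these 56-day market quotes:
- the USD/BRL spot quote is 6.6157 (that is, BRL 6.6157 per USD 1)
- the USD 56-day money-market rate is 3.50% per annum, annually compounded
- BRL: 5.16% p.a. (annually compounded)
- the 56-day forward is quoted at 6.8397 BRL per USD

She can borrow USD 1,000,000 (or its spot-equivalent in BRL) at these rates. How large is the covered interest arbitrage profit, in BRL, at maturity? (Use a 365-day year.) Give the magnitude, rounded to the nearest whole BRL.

T = 56/365 years.
Route A — deposit USD, sell forward: 1,000,000 × 1.00529198 × 6.8397 = BRL 6,875,895.56.
Route B — convert at spot, deposit BRL: 1,000,000 × 6.6157 × 1.007749096 = BRL 6,666,965.69.
The quoted forward overvalues USD, so borrow BRL, buy USD at spot, deposit the USD at 3.50%, and sell the proceeds forward at 6.8397.
Arbitrage profit = |6,875,895.56 − 6,666,965.69| = BRL 208,930.

BRL 208,930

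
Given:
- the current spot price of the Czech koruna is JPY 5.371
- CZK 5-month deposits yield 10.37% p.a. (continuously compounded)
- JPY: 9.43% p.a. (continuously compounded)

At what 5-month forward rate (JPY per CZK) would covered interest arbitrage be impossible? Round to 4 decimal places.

T = 5/12 years.
JPY accumulates by e^(0.0943×5/12) = 1.0400738.
CZK accumulates by e^(0.1037×5/12) = 1.0441554.
CIP: F = S · (grow JPY)/(grow CZK) = 5.371 × 1.0400738/1.0441554 = 5.350005 JPY per CZK.

5.3500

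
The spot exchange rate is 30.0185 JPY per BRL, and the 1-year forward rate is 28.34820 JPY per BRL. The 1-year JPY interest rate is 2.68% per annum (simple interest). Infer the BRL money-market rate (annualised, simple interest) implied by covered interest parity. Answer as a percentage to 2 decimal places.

T = 1 year.
CIP gives F = S · g_JPY/g_BRL, so g_JPY/g_BRL = 28.3482/30.0185 = 0.9443576.
The JPY side grows by 1 + 0.0268×1 = 1.026800.
So the BRL growth factor = 1.087300.
(1.087300 − 1)/T = 0.087300, i.e. 8.73%.

8.73%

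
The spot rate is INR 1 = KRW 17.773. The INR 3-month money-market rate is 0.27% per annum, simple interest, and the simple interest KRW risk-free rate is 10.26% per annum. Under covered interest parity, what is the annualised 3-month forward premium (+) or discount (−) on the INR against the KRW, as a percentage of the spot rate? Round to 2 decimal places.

T = 3/12 years.
No-arbitrage forward: 17.773 × 1.025650 / 1.000675 = 18.216581 KRW/INR.
Annualised premium = (F − S)/S × (1/T) = (18.216581 − 17.773)/17.773 ÷ (3/12) = 9.98%.

+9.98%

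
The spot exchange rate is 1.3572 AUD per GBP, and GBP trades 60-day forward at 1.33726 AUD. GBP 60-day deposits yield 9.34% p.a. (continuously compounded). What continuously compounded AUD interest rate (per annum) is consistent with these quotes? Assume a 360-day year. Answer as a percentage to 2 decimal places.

T = 60/360 years.
F/S = 1.33726/1.3572 = 0.9853080 = (growth of AUD) / (growth of GBP).
The GBP side grows by e^(0.0934×60/360) = 1.0156885.
That pins the AUD growth at 1.000766.
r = ln(1.000766)/(60/360) = 0.004594 → 0.46%.

0.46%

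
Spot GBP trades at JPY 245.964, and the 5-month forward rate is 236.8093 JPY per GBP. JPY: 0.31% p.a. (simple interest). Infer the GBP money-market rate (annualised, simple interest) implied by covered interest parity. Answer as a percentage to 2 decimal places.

9.60%

T = 5/12 years.
By CIP, F/S equals the JPY-to-GBP growth ratio: 236.8093/245.964 = 0.9627803.
The JPY side grows by 1 + 0.0031×5/12 = 1.0012917.
So the GBP growth factor = 1.0400002.
r = (1.0400002 − 1)/(5/12) = 0.096000 → 9.60%.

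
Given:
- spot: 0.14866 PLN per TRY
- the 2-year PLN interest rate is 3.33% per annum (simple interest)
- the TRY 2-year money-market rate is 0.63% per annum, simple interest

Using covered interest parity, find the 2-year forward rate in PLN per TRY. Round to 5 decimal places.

T = 2 years.
PLN growth factor: 1 + 0.0333×2 = 1.066600.
TRY accumulates by 1 + 0.0063×2 = 1.012600.
Forward (PLN per TRY) = 0.14866 × 1.066600 / 1.012600 = 0.1565878.

0.15659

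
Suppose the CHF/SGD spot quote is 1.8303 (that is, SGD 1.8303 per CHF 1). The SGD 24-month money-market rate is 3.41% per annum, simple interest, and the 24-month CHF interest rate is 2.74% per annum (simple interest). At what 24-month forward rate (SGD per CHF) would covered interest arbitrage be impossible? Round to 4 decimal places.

T = 2 years.
SGD accumulates by 1 + 0.0341×2 = 1.068200.
CHF growth factor: 1 + 0.0274×2 = 1.054800.
CIP: F = S · (grow SGD)/(grow CHF) = 1.8303 × 1.068200/1.054800 = 1.853552 SGD per CHF.

1.8536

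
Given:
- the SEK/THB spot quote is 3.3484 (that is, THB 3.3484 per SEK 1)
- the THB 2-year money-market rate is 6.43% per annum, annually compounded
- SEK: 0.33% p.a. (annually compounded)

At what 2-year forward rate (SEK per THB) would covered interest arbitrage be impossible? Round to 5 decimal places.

T = 2 years.
Growth of 1 THB over T: (1 + 0.0643)^2 = 1.1327345.
Growth of 1 SEK over T: (1 + 0.0033)^2 = 1.0066109.
Forward (THB per SEK) = 3.3484 × 1.1327345 / 1.0066109 = 3.767939.
Quoted the other way: 1/3.767939 = 0.26540 SEK per THB.

0.26540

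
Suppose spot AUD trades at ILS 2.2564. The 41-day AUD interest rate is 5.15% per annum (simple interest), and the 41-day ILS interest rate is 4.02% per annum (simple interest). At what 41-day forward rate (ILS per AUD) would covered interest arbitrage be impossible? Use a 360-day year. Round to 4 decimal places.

2.2535

T = 41/360 years.
Growth of 1 ILS over T: 1 + 0.0402×41/360 = 1.0045783.
Growth of 1 AUD over T: 1 + 0.0515×41/360 = 1.0058653.
CIP: F = S · (grow ILS)/(grow AUD) = 2.2564 × 1.0045783/1.0058653 = 2.253513 ILS per AUD.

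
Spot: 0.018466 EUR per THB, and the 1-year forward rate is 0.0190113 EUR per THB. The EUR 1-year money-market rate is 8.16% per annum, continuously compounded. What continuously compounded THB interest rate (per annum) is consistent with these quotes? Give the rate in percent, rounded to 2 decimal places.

5.25%

T = 1 year.
By CIP, F/S equals the EUR-to-THB growth ratio: 0.0190113/0.018466 = 1.0295299.
EUR growth factor: e^(0.0816×1) = 1.0850217.
So the THB growth factor = 1.0539001.
r = ln(1.0539001)/1 = 0.052498 → 5.25%.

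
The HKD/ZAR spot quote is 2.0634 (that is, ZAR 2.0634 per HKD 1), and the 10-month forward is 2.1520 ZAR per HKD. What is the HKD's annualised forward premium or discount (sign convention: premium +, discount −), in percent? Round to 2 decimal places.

+5.15%

T = 10/12 years.
(F − S)/S = (2.1520 − 2.0634)/2.0634 = 0.0429388.
Per annum: 0.0429388 / (10/12) = 0.051527 = 5.15%.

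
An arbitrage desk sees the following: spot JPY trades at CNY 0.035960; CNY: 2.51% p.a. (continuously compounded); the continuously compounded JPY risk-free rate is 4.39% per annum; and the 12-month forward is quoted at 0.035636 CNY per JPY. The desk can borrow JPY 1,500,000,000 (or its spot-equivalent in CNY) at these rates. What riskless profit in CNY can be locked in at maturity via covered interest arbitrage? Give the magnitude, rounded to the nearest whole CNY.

T = 1 year.
Route A — deposit JPY, sell forward: 1,500,000,000 × 1.0448778619 × 0.035636 = CNY 55,852,901.23.
Route B — convert at spot, deposit CNY: 1,500,000,000 × 0.035960 × 1.0254176572 = CNY 55,311,028.43.
The quoted forward overvalues JPY, so borrow CNY, buy JPY at spot, deposit the JPY at 4.39%, and sell the proceeds forward at 0.035636.
Arbitrage profit = |55,852,901.23 − 55,311,028.43| = CNY 541,873.

CNY 541,873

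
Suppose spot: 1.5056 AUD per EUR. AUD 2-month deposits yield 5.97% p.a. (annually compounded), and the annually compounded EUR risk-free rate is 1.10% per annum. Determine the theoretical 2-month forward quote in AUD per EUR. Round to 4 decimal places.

1.5175

T = 2/12 years.
AUD growth factor: (1 + 0.0597)^(2/12) = 1.0097112.
EUR growth factor: (1 + 0.0110)^(2/12) = 1.001825.
CIP: F = S · (grow AUD)/(grow EUR) = 1.5056 × 1.0097112/1.001825 = 1.517452 AUD per EUR.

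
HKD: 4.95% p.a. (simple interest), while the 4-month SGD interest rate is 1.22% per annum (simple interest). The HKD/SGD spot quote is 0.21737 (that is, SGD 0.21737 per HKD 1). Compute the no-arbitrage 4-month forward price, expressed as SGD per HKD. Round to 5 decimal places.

T = 4/12 years.
SGD growth factor: 1 + 0.0122×4/12 = 1.0040667.
Growth of 1 HKD over T: 1 + 0.0495×4/12 = 1.016500.
Forward (SGD per HKD) = 0.21737 × 1.0040667 / 1.016500 = 0.2147112.

0.21471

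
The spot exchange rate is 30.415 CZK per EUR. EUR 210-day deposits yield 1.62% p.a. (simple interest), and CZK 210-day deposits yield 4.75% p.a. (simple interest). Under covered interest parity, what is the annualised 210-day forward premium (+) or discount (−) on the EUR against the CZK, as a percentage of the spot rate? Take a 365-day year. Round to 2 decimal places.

T = 210/365 years.
No-arbitrage forward: 30.415 × 1.0273288 / 1.0093205 = 30.957665 CZK/EUR.
Annualised premium = (F − S)/S × (1/T) = (30.957665 − 30.415)/30.415 ÷ (210/365) = 3.10%.

+3.10%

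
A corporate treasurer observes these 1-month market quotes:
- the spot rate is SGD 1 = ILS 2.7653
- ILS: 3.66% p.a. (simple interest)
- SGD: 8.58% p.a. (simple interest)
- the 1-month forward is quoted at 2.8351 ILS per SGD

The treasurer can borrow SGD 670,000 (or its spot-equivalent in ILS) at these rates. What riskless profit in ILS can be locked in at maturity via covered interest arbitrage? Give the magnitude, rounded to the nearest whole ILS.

ILS 54,697

T = 1/12 years.
Invest the SGD and cover forward: 670,000 × 1.007150 × 2.8351 = ILS 1,913,098.55.
Convert at spot and invest in ILS: 670,000 × 2.7653 × 1.003050 = ILS 1,858,401.89.
The quoted forward overvalues SGD, so borrow ILS, buy SGD at spot, deposit the SGD at 8.58%, and sell the proceeds forward at 2.8351.
The gap between the two covered legs is ILS 54,697.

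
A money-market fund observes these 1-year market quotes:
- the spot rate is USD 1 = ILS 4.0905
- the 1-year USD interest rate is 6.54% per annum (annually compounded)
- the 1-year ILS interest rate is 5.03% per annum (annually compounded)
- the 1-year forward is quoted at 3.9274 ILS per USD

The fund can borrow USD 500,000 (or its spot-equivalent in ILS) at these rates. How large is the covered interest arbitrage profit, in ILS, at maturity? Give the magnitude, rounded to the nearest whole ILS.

T = 1 year.
Keep in USD, deliver into the forward: 500,000·1.065400·3.9274 = ILS 2,092,125.98.
Swap to ILS now, deposit: 500,000·4.0905·1.050300 = ILS 2,148,126.08.
The quoted forward undervalues USD, so borrow USD, convert to ILS at spot, deposit the ILS at 5.03%, and buy USD forward at 3.9274 to cover the loan.
Profit = 2,148,126.08 − 2,092,125.98 = ILS 56,000.

ILS 56,000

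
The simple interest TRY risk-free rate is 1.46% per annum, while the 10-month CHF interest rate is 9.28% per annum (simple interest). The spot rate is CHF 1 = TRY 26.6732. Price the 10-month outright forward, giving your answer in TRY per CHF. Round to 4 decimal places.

25.0598

T = 10/12 years.
Growth of 1 TRY over T: 1 + 0.0146×10/12 = 1.01216667.
CHF growth factor: 1 + 0.0928×10/12 = 1.07733333.
Forward (TRY per CHF) = 26.6732 × 1.01216667 / 1.07733333 = 25.059769.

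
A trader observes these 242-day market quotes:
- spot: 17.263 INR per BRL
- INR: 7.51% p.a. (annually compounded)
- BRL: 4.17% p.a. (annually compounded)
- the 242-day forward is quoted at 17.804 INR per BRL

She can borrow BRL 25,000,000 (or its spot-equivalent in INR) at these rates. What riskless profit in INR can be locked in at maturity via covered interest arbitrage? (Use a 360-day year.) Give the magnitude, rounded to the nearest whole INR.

INR 4,390,198

T = 242/360 years.
Route A — deposit BRL, sell forward: 25,000,000 × 1.02784354579 × 17.804 = INR 457,493,162.23.
Route B — convert at spot, deposit INR: 25,000,000 × 17.263 × 1.04988232371 = INR 453,102,963.86.
The quoted forward overvalues BRL, so borrow INR, buy BRL at spot, deposit the BRL at 4.17%, and sell the proceeds forward at 17.804.
Profit = 457,493,162.23 − 453,102,963.86 = INR 4,390,198.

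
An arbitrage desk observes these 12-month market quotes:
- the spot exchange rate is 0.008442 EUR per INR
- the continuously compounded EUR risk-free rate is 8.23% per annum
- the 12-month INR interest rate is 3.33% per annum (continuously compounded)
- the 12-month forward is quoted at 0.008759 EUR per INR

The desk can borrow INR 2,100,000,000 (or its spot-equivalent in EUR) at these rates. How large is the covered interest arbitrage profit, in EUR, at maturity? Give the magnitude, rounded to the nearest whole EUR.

T = 1 year.
Keep in INR, deliver into the forward: 2,100,000,000·1.0338606509·0.008759 = EUR 19,016,729.43.
Swap to EUR now, deposit: 2,100,000,000·0.008442·1.0857814954 = EUR 19,248,951.51.
The quoted forward undervalues INR, so borrow INR, convert to EUR at spot, deposit the EUR at 8.23%, and buy INR forward at 0.008759 to cover the loan.
Profit = 19,248,951.51 − 19,016,729.43 = EUR 232,222.

EUR 232,222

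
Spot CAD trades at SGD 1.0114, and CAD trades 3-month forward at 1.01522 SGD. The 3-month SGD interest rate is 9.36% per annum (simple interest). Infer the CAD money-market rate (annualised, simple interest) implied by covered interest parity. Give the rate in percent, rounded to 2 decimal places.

T = 3/12 years.
F/S = 1.01522/1.0114 = 1.0037769 = (growth of SGD) / (growth of CAD).
SGD growth factor: 1 + 0.0936×3/12 = 1.023400.
Hence g_CAD = 1.0195493.
(1.0195493 − 1)/T = 0.078197, i.e. 7.82%.

7.82%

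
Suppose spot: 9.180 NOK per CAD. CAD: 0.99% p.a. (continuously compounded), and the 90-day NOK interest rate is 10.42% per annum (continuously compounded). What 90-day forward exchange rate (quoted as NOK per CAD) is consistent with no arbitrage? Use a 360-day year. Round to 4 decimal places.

9.3990

T = 90/360 years.
NOK accumulates by e^(0.1042×90/360) = 1.0263923.
CAD accumulates by e^(0.0099×90/360) = 1.0024781.
CIP: F = S · (grow NOK)/(grow CAD) = 9.18 × 1.0263923/1.0024781 = 9.398990 NOK per CAD.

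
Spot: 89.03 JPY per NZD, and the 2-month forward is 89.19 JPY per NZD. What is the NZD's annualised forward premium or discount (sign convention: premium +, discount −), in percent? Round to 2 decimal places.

+1.08%

T = 2/12 years.
NZD trades forward at +0.17971% vs spot over the period.
×(1/T) gives 1.08% p.a.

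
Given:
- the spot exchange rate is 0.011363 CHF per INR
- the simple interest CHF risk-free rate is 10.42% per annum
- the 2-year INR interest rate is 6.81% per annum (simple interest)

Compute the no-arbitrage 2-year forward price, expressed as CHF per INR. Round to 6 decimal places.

0.012085

T = 2 years.
Growth of 1 CHF over T: 1 + 0.1042×2 = 1.208400.
INR accumulates by 1 + 0.0681×2 = 1.136200.
Forward (CHF per INR) = 0.011363 × 1.208400 / 1.136200 = 0.01208506.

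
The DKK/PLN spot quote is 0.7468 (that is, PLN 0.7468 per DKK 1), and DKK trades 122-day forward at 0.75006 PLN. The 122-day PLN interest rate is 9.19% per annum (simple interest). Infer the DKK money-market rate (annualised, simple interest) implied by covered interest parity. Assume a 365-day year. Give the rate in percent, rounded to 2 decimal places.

7.85%

T = 122/365 years.
CIP gives F = S · g_PLN/g_DKK, so g_PLN/g_DKK = 0.75006/0.7468 = 1.0043653.
The PLN side grows by 1 + 0.0919×122/365 = 1.0307173.
So the DKK growth factor = 1.0262375.
(1.0262375 − 1)/T = 0.078497, i.e. 7.85%.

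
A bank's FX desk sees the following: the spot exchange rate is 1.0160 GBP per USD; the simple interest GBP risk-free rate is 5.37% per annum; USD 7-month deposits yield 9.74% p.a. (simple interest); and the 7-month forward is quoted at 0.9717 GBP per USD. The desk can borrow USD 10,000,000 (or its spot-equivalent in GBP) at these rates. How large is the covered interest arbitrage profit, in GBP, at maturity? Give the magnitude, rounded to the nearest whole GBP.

GBP 209,174

T = 7/12 years.
Keep in USD, deliver into the forward: 10,000,000·1.0568166667·0.9717 = GBP 10,269,087.55.
Swap to GBP now, deposit: 10,000,000·1.0160·1.031325 = GBP 10,478,262.00.
The quoted forward undervalues USD, so borrow USD, convert to GBP at spot, deposit the GBP at 5.37%, and buy USD forward at 0.9717 to cover the loan.
Arbitrage profit = |10,269,087.55 − 10,478,262.00| = GBP 209,174.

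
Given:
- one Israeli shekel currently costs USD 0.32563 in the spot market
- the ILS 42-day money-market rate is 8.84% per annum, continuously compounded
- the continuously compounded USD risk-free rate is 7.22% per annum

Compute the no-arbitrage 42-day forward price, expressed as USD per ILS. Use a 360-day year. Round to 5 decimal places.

T = 42/360 years.
Growth of 1 USD over T: e^(0.0722×42/360) = 1.0084589.
ILS accumulates by e^(0.0884×42/360) = 1.0103667.
CIP: F = S · (grow USD)/(grow ILS) = 0.32563 × 1.0084589/1.0103667 = 0.3250151 USD per ILS.

0.32502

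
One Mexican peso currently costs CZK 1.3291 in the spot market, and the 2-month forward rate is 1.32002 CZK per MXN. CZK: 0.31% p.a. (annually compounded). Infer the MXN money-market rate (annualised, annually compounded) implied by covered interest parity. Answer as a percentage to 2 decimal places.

T = 2/12 years.
By CIP, F/S equals the CZK-to-MXN growth ratio: 1.32002/1.3291 = 0.9931683.
The CZK side grows by (1 + 0.0031)^(2/12) = 1.000516.
Hence g_MXN = 1.0073982.
Annualise: 1.0073982^(12/2) − 1 = 0.045218 = 4.52%.

4.52%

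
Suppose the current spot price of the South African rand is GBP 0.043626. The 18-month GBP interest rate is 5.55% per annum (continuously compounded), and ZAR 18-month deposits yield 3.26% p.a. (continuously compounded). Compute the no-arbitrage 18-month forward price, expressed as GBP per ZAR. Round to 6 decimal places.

T = 18/12 years.
GBP accumulates by e^(0.0555×18/12) = 1.0868135.
ZAR accumulates by e^(0.0326×18/12) = 1.0501153.
CIP: F = S · (grow GBP)/(grow ZAR) = 0.043626 × 1.0868135/1.0501153 = 0.04515059 GBP per ZAR.

0.045151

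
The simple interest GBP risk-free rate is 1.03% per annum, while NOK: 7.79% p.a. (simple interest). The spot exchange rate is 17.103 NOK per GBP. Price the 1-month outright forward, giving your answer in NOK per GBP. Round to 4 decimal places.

T = 1/12 years.
Growth of 1 NOK over T: 1 + 0.0779×1/12 = 1.00649167.
GBP growth factor: 1 + 0.0103×1/12 = 1.00085833.
CIP: F = S · (grow NOK)/(grow GBP) = 17.103 × 1.00649167/1.00085833 = 17.199264 NOK per GBP.

17.1993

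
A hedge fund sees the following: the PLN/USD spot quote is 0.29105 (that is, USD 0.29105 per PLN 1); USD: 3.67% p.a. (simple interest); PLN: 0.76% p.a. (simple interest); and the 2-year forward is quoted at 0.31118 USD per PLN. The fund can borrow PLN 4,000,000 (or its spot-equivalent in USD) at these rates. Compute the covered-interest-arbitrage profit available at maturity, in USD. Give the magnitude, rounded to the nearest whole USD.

T = 2 years.
Invest the PLN and cover forward: 4,000,000 × 1.015200 × 0.31118 = USD 1,263,639.74.
Convert at spot and invest in USD: 4,000,000 × 0.29105 × 1.073400 = USD 1,249,652.28.
The quoted forward overvalues PLN, so borrow USD, buy PLN at spot, deposit the PLN at 0.76%, and sell the proceeds forward at 0.31118.
Profit = 1,263,639.74 − 1,249,652.28 = USD 13,987.

USD 13,987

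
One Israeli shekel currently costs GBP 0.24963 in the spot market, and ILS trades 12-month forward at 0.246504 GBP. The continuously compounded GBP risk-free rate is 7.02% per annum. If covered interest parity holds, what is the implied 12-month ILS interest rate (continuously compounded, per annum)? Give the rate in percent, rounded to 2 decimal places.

T = 1 year.
By CIP, F/S equals the GBP-to-ILS growth ratio: 0.246504/0.24963 = 0.9874775.
GBP growth factor: e^(0.0702×1) = 1.0727227.
That pins the ILS growth at 1.0863262.
r = ln(1.0863262)/1 = 0.082802 → 8.28%.

8.28%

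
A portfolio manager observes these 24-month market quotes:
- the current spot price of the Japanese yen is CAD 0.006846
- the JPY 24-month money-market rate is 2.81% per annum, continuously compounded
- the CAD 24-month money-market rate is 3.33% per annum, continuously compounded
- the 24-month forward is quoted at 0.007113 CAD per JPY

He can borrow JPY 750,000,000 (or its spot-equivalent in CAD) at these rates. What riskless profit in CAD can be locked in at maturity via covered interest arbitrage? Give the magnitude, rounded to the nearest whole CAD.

T = 2 years.
Invest the JPY and cover forward: 750,000,000 × 1.057809224 × 0.007113 = CAD 5,643,147.76.
Convert at spot and invest in CAD: 750,000,000 × 0.006846 × 1.068867846 = CAD 5,488,101.96.
The quoted forward overvalues JPY, so borrow CAD, buy JPY at spot, deposit the JPY at 2.81%, and sell the proceeds forward at 0.007113.
Profit = 5,643,147.76 − 5,488,101.96 = CAD 155,046.

CAD 155,046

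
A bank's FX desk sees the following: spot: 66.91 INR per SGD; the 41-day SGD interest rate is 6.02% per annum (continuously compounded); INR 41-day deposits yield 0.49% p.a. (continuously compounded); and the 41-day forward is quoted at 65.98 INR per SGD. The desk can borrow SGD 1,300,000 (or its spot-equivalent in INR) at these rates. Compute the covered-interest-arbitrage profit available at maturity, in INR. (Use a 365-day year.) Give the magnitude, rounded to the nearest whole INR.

INR 674,904

T = 41/365 years.
Invest the SGD and cover forward: 1,300,000 × 1.006785107 × 65.98 = INR 86,355,985.77.
Convert at spot and invest in INR: 1,300,000 × 66.91 × 1.0005505625 = INR 87,030,889.58.
The quoted forward undervalues SGD, so borrow SGD, convert to INR at spot, deposit the INR at 0.49%, and buy SGD forward at 65.98 to cover the loan.
The gap between the two covered legs is INR 674,904.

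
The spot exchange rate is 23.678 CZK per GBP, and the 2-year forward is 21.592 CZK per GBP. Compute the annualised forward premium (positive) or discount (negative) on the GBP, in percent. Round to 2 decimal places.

-4.40%

T = 2 years.
GBP trades forward at -8.80987% vs spot over the period.
Per annum: -0.0880987 / 2 = -0.044049 = -4.40%.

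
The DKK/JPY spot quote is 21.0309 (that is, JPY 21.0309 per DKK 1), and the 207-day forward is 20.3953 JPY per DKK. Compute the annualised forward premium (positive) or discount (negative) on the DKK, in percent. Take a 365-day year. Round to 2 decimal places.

-5.33%

T = 207/365 years.
(F − S)/S = (20.3953 − 21.0309)/21.0309 = -0.0302222.
Annualise by dividing by T: -0.0302222 / (207/365) = -0.053290 → -5.33%.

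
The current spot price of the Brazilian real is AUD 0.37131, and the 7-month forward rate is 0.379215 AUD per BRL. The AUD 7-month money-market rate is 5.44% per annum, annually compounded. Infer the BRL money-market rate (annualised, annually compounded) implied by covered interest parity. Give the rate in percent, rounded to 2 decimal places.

T = 7/12 years.
By CIP, F/S equals the AUD-to-BRL growth ratio: 0.379215/0.37131 = 1.0212895.
The AUD side grows by (1 + 0.0544)^(7/12) = 1.0313826.
Hence g_BRL = 1.0098827.
r = 1.0098827^(12/7) − 1 = 0.017002 → 1.70%.

1.70%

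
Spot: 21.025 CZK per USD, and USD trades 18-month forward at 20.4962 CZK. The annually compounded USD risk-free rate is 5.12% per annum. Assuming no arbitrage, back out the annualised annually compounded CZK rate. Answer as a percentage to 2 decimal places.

3.35%

T = 18/12 years.
CIP gives F = S · g_CZK/g_USD, so g_CZK/g_USD = 20.4962/21.025 = 0.9748490.
The USD side grows by (1 + 0.0512)^(18/12) = 1.0777748.
That pins the CZK growth at 1.0506677.
r = 1.0506677^(12/18) − 1 = 0.033499 → 3.35%.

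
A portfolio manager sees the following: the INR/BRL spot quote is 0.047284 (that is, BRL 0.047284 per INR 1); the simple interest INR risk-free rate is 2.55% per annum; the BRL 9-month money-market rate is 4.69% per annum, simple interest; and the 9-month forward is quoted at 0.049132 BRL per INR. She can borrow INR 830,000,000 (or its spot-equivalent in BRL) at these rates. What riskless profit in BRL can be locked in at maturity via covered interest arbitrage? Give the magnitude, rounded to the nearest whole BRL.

BRL 933,281

T = 9/12 years.
Invest the INR and cover forward: 830,000,000 × 1.019125 × 0.049132 = BRL 41,559,469.09.
Convert at spot and invest in BRL: 830,000,000 × 0.047284 × 1.035175 = BRL 40,626,188.20.
The quoted forward overvalues INR, so borrow BRL, buy INR at spot, deposit the INR at 2.55%, and sell the proceeds forward at 0.049132.
Profit = 41,559,469.09 − 40,626,188.20 = BRL 933,281.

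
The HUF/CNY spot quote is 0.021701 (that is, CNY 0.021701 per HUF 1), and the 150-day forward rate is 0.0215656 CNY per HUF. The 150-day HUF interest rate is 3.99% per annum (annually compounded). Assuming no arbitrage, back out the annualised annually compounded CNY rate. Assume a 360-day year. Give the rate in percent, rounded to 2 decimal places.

T = 150/360 years.
CIP gives F = S · g_CNY/g_HUF, so g_CNY/g_HUF = 0.0215656/0.021701 = 0.9937607.
The HUF side grows by (1 + 0.0399)^(150/360) = 1.0164355.
That pins the CNY growth at 1.0100937.
Annualise: 1.0100937^(360/150) − 1 = 0.024396 = 2.44%.

2.44%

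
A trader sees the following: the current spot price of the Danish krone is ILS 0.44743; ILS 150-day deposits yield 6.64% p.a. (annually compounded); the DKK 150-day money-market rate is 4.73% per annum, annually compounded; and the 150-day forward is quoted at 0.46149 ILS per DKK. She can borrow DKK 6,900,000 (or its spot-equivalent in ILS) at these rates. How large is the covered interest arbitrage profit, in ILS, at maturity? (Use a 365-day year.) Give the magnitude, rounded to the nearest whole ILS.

ILS 75,417

T = 150/365 years.
Keep in DKK, deliver into the forward: 6,900,000·1.019174147·0.46149 = ILS 3,245,336.87.
Swap to ILS now, deposit: 6,900,000·0.44743·1.026772028 = ILS 3,169,919.40.
The quoted forward overvalues DKK, so borrow ILS, buy DKK at spot, deposit the DKK at 4.73%, and sell the proceeds forward at 0.46149.
The gap between the two covered legs is ILS 75,417.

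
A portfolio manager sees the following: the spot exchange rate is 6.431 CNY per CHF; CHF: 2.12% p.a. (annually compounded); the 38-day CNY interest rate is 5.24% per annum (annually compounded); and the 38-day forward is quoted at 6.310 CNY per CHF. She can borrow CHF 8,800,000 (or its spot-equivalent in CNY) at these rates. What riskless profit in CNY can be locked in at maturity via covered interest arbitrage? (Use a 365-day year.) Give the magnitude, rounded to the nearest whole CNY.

CNY 1,245,109

T = 38/365 years.
Invest the CHF and cover forward: 8,800,000 × 1.00218644 × 6.310 = CNY 55,649,408.64.
Convert at spot and invest in CNY: 8,800,000 × 6.431 × 1.0053313787 = CNY 56,894,517.65.
The quoted forward undervalues CHF, so borrow CHF, convert to CNY at spot, deposit the CNY at 5.24%, and buy CHF forward at 6.310 to cover the loan.
Profit = 56,894,517.65 − 55,649,408.64 = CNY 1,245,109.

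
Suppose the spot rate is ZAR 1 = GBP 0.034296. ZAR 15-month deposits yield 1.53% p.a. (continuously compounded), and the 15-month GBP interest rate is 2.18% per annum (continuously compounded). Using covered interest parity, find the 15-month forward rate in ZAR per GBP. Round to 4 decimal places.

T = 15/12 years.
GBP accumulates by e^(0.0218×15/12) = 1.02762468.
ZAR accumulates by e^(0.0153×15/12) = 1.01930905.
So F = 0.034296 × 1.02762468 / 1.01930905 = 0.034575790 (GBP/ZAR).
Quoted the other way: 1/0.034575790 = 28.9220 ZAR per GBP.

28.9220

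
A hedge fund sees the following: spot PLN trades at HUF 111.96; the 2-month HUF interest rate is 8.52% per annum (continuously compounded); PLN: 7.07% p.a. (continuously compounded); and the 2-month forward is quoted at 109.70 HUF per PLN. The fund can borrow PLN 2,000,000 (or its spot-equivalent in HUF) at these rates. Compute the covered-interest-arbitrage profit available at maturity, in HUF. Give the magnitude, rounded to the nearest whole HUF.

T = 2/12 years.
Invest the PLN and cover forward: 2,000,000 × 1.01185303029 × 109.70 = HUF 222,000,554.85.
Convert at spot and invest in HUF: 2,000,000 × 111.96 × 1.01430129891 = HUF 227,122,346.85.
The quoted forward undervalues PLN, so borrow PLN, convert to HUF at spot, deposit the HUF at 8.52%, and buy PLN forward at 109.70 to cover the loan.
The gap between the two covered legs is HUF 5,121,792.

HUF 5,121,792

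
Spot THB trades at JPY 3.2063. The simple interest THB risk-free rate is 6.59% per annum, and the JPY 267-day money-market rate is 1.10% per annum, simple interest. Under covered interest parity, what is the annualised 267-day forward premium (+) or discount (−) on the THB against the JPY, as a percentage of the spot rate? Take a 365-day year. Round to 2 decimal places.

T = 267/365 years.
F = S · g_JPY/g_THB = 3.2063 × 1.0080466/1.0482063 = 3.0834577.
Annualised premium = (F − S)/S × (1/T) = (3.0834577 − 3.2063)/3.2063 ÷ (267/365) = -5.24%.

-5.24%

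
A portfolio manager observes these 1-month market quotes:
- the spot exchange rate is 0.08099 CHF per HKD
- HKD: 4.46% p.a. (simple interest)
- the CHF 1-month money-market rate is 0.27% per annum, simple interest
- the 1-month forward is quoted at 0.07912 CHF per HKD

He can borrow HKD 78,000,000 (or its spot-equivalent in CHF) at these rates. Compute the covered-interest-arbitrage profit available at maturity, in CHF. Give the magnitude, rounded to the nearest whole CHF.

CHF 124,344

T = 1/12 years.
Invest the HKD and cover forward: 78,000,000 × 1.003716667 × 0.07912 = CHF 6,194,296.89.
Convert at spot and invest in CHF: 78,000,000 × 0.08099 × 1.000225 = CHF 6,318,641.37.
The quoted forward undervalues HKD, so borrow HKD, convert to CHF at spot, deposit the CHF at 0.27%, and buy HKD forward at 0.07912 to cover the loan.
The gap between the two covered legs is CHF 124,344.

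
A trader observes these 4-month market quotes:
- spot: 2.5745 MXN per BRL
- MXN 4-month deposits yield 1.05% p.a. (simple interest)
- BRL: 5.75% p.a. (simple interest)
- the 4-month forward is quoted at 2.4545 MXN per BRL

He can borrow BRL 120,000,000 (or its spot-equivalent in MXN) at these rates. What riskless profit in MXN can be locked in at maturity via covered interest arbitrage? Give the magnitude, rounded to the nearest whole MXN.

T = 4/12 years.
Route A — deposit BRL, sell forward: 120,000,000 × 1.01916666667 × 2.4545 = MXN 300,185,350.00.
Route B — convert at spot, deposit MXN: 120,000,000 × 2.5745 × 1.003500 = MXN 310,021,290.00.
The quoted forward undervalues BRL, so borrow BRL, convert to MXN at spot, deposit the MXN at 1.05%, and buy BRL forward at 2.4545 to cover the loan.
The gap between the two covered legs is MXN 9,835,940.

MXN 9,835,940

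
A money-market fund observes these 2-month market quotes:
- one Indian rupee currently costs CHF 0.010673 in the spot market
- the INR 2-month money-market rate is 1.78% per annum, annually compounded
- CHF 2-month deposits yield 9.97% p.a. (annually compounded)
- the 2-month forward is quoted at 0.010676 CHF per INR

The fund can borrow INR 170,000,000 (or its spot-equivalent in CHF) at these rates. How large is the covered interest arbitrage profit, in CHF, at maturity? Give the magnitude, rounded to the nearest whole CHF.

CHF 23,114

T = 2/12 years.
Route A — deposit INR, sell forward: 170,000,000 × 1.0029449 × 0.010676 = CHF 1,820,264.76.
Route B — convert at spot, deposit CHF: 170,000,000 × 0.010673 × 1.01596568 = CHF 1,843,378.29.
The quoted forward undervalues INR, so borrow INR, convert to CHF at spot, deposit the CHF at 9.97%, and buy INR forward at 0.010676 to cover the loan.
Profit = 1,843,378.29 − 1,820,264.76 = CHF 23,114.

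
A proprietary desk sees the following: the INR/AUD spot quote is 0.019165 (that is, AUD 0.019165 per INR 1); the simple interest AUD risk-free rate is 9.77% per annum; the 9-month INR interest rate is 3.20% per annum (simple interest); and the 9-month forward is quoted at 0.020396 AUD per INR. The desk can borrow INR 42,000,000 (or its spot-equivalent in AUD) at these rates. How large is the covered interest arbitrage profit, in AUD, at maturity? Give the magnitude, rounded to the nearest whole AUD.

AUD 13,280

T = 9/12 years.
Route A — deposit INR, sell forward: 42,000,000 × 1.024000 × 0.020396 = AUD 877,191.17.
Route B — convert at spot, deposit AUD: 42,000,000 × 0.019165 × 1.073275 = AUD 863,911.25.
The quoted forward overvalues INR, so borrow AUD, buy INR at spot, deposit the INR at 3.20%, and sell the proceeds forward at 0.020396.
The gap between the two covered legs is AUD 13,280.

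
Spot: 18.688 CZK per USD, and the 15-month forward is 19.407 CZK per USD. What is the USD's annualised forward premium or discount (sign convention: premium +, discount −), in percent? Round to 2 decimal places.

T = 15/12 years.
(F − S)/S = (19.407 − 18.688)/18.688 = 0.0384739.
Per annum: 0.0384739 / (15/12) = 0.030779 = 3.08%.

+3.08%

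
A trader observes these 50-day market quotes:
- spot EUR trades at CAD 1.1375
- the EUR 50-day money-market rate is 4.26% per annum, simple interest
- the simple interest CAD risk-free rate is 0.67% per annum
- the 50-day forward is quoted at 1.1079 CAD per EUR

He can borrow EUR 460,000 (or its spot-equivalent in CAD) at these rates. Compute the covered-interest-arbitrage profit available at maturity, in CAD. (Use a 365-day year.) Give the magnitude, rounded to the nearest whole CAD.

CAD 11,122

T = 50/365 years.
Route A — deposit EUR, sell forward: 460,000 × 1.00583562 × 1.1079 = CAD 512,608.03.
Route B — convert at spot, deposit CAD: 460,000 × 1.1375 × 1.00091781 = CAD 523,730.24.
The quoted forward undervalues EUR, so borrow EUR, convert to CAD at spot, deposit the CAD at 0.67%, and buy EUR forward at 1.1079 to cover the loan.
Profit = 523,730.24 − 512,608.03 = CAD 11,122.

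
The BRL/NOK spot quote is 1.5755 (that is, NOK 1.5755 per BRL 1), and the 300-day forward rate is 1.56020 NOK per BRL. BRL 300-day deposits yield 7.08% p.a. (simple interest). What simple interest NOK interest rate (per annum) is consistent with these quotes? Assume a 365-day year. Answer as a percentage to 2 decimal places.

T = 300/365 years.
By CIP, F/S equals the NOK-to-BRL growth ratio: 1.5602/1.5755 = 0.9902888.
The BRL side grows by 1 + 0.0708×300/365 = 1.0581918.
That pins the NOK growth at 1.0479155.
r = (1.0479155 − 1)/(300/365) = 0.058297 → 5.83%.

5.83%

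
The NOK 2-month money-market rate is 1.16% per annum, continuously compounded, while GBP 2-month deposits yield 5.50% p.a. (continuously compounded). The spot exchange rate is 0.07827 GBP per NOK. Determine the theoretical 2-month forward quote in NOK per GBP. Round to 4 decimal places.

T = 2/12 years.
Growth of 1 GBP over T: e^(0.0550×2/12) = 1.00920881.
NOK growth factor: e^(0.0116×2/12) = 1.0019352.
CIP: F = S · (grow GBP)/(grow NOK) = 0.07827 × 1.00920881/1.0019352 = 0.078838206 GBP per NOK.
Invert for NOK per GBP: 1 / 0.078838206 = 12.6842.

12.6842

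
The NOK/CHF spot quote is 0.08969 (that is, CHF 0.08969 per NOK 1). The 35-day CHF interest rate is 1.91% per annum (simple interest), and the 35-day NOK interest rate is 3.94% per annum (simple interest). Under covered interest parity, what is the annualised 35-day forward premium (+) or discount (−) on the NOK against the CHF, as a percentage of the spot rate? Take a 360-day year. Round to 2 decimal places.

T = 35/360 years.
F = S · g_CHF/g_NOK = 0.08969 × 1.0018569/1.0038306 = 0.08951365.
(F − S)/S ÷ T = (0.08951365 − 0.08969)/0.08969/(35/360) = -0.020224 → -2.02%.

-2.02%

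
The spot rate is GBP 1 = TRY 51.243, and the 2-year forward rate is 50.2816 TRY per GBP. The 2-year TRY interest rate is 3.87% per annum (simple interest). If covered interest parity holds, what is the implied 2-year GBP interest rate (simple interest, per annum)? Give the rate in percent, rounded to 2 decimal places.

4.90%

T = 2 years.
F/S = 50.2816/51.243 = 0.9812384 = (growth of TRY) / (growth of GBP).
The TRY side grows by 1 + 0.0387×2 = 1.077400.
That pins the GBP growth at 1.0980002.
r = (1.0980002 − 1)/2 = 0.049000 → 4.90%.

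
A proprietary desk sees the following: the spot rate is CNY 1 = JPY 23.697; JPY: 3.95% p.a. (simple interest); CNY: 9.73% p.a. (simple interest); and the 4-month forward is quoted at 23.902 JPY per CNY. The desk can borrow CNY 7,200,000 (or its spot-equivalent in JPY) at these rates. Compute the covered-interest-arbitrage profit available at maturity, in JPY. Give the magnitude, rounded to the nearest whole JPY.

JPY 4,811,119

T = 4/12 years.
Route A — deposit CNY, sell forward: 7,200,000 × 1.03243333333 × 23.902 = JPY 177,675,995.04.
Route B — convert at spot, deposit JPY: 7,200,000 × 23.697 × 1.01316666667 = JPY 172,864,875.60.
The quoted forward overvalues CNY, so borrow JPY, buy CNY at spot, deposit the CNY at 9.73%, and sell the proceeds forward at 23.902.
Arbitrage profit = |177,675,995.04 − 172,864,875.60| = JPY 4,811,119.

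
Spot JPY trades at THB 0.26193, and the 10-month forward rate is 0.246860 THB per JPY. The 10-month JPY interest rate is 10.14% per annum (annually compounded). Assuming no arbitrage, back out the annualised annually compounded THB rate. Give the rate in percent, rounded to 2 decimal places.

2.58%

T = 10/12 years.
CIP gives F = S · g_THB/g_JPY, so g_THB/g_JPY = 0.24686/0.26193 = 0.9424655.
The JPY side grows by (1 + 0.1014)^(10/12) = 1.0838127.
Hence g_THB = 1.0214561.
Annualise: 1.0214561^(12/10) − 1 = 0.025802 = 2.58%.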